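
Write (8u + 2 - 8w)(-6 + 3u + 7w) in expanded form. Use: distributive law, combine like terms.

-42u + 24u^2 + 32uw - 12 + 62w - 56w^2

(8u + 2 - 8w)(-6 + 3u + 7w)
= -48u + 24u^2 + 56uw - 12 + 6u + 14w + 48w - 24uw - 56w^2    [distributive law]
= -42u + 24u^2 + 32uw - 12 + 62w - 56w^2    [combine like terms]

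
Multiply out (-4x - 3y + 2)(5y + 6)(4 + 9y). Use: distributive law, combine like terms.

(-4x - 3y + 2)(5y + 6)(4 + 9y)
= (-20xy - 24x - 15y² - 18y + 10y + 12)(4 + 9y)    [distributive law]
= (-20xy - 24x - 15y² - 8y + 12)(4 + 9y)    [combine like terms]
= -80xy - 180xy² - 96x - 216xy - 60y² - 135y³ - 32y - 72y² + 48 + 108y    [distributive law]
= -296xy - 180xy² - 96x - 132y² - 135y³ + 76y + 48    [combine like terms]

-296xy - 180xy² - 96x - 132y² - 135y³ + 76y + 48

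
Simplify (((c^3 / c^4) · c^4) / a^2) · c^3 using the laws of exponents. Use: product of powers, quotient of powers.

(((c^3 / c^4) · c^4) / a^2) · c^3
= ((c^(-1) · c^4) / a^2) · c^3    [quotient of powers]
= (c^3 / a^2) · c^3    [product of powers]
= a^(-2)·c^6    [quotient of powers; product of powers]

a^(-2)·c^6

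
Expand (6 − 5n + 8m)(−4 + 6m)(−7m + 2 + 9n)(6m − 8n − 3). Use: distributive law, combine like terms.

(6 − 5n + 8m)(−4 + 6m)(−7m + 2 + 9n)(6m − 8n − 3)
= (−24 + 36m + 20n − 30mn − 32m + 48m²)(−7m + 2 + 9n)(6m − 8n − 3)    [distributive law]
= (−24 + 4m + 20n − 30mn + 48m²)(−7m + 2 + 9n)(6m − 8n − 3)    [combine like terms]
= (168m − 48 − 216n − 28m² + 8m + 36mn − 140mn + 40n + 180n² + 210m²n − 60mn − 270mn² − 336m³ + 96m² + 432m²n)(6m − 8n − 3)    [distributive law]
= (176m − 48 − 176n + 68m² − 164mn + 180n² + 642m²n − 270mn² − 336m³)(6m − 8n − 3)    [combine like terms]
= 1056m² − 1408mn − 528m − 288m + 384n + 144 − 1056mn + 1408n² + 528n + 408m³ − 544m²n − 204m² − 984m²n + 1312mn² + 492mn + 1080mn² − 1440n³ − 540n² + 3852m³n − 5136m²n² − 1926m²n − 1620m²n² + 2160mn³ + 810mn² − 2016m⁴ + 2688m³n + 1008m³    [distributive law]
= 852m² − 1972mn − 816m + 912n + 144 + 868n² + 1416m³ − 3454m²n + 3202mn² − 1440n³ + 6540m³n − 6756m²n² + 2160mn³ − 2016m⁴    [combine like terms]

852m² − 1972mn − 816m + 912n + 144 + 868n² + 1416m³ − 3454m²n + 3202mn² − 1440n³ + 6540m³n − 6756m²n² + 2160mn³ − 2016m⁴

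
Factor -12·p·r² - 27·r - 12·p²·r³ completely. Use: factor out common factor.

-12·p·r² - 27·r - 12·p²·r³
= 3(-4·p·r² - 9·r - 4·p²·r³)    [factor out 3]
= 3·r(-4·p·r - 9 - 4·p²·r²)    [factor out r]

3·r(-4·p·r - 9 - 4·p²·r²)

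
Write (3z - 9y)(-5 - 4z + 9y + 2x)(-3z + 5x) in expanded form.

(3z - 9y)(-5 - 4z + 9y + 2x)(-3z + 5x)
= (-15z - 12z^2 + 27yz + 6xz + 45y + 36yz - 81y^2 - 18xy)(-3z + 5x)    [distributive law]
= (-15z - 12z^2 + 63yz + 6xz + 45y - 81y^2 - 18xy)(-3z + 5x)    [combine like terms]
= 45z^2 - 75xz + 36z^3 - 60xz^2 - 189yz^2 + 315xyz - 18xz^2 + 30x^2z - 135yz + 225xy + 243y^2z - 405xy^2 + 54xyz - 90x^2y    [distributive law]
= 45z^2 - 75xz + 36z^3 - 78xz^2 - 189yz^2 + 369xyz + 30x^2z - 135yz + 225xy + 243y^2z - 405xy^2 - 90x^2y    [combine like terms]

45z^2 - 75xz + 36z^3 - 78xz^2 - 189yz^2 + 369xyz + 30x^2z - 135yz + 225xy + 243y^2z - 405xy^2 - 90x^2y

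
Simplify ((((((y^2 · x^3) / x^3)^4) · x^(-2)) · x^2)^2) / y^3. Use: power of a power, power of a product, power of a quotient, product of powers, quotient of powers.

((((((y^2 · x^3) / x^3)^4) · x^(-2)) · x^2)^2) / y^3
= ((((((y^2 · x^3) / x^3)^4) · x^(-2))^2) · ((x^2)^2)) / y^3    [power of a product]
= ((((((y^2 · x^3) / x^3)^4)^2) · ((x^(-2))^2)) · ((x^2)^2)) / y^3    [power of a product]
= (((((y^2 · x^3) / x^3)^8) · ((x^(-2))^2)) · ((x^2)^2)) / y^3    [power of a power]
= (((((y^2 · x^3)^8) / ((x^3)^8)) · ((x^(-2))^2)) · ((x^2)^2)) / y^3    [power of a quotient]
= ((((((y^2)^8) · ((x^3)^8)) / ((x^3)^8)) · ((x^(-2))^2)) · ((x^2)^2)) / y^3    [power of a product]
= ((((y^16 · ((x^3)^8)) / ((x^3)^8)) · ((x^(-2))^2)) · ((x^2)^2)) / y^3    [power of a power]
= ((((y^16 · x^24) / ((x^3)^8)) · ((x^(-2))^2)) · ((x^2)^2)) / y^3    [power of a power]
= ((((y^16 · x^24) / x^24) · ((x^(-2))^2)) · ((x^2)^2)) / y^3    [power of a power]
= ((((y^16 · x^24) / x^24) · x^(-4)) · ((x^2)^2)) / y^3    [power of a power]
= ((((y^16 · x^24) / x^24) · x^(-4)) · x^4) / y^3    [power of a power]
= y^13    [quotient of powers; product of powers]

y^13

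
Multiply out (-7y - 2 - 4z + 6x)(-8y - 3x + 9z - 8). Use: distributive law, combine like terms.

(-7y - 2 - 4z + 6x)(-8y - 3x + 9z - 8)
= 56y^2 + 21xy - 63yz + 56y + 16y + 6x - 18z + 16 + 32yz + 12xz - 36z^2 + 32z - 48xy - 18x^2 + 54xz - 48x    [distributive law]
= 56y^2 - 27xy - 31yz + 72y - 42x + 14z + 16 + 66xz - 36z^2 - 18x^2    [combine like terms]

56y^2 - 27xy - 31yz + 72y - 42x + 14z + 16 + 66xz - 36z^2 - 18x^2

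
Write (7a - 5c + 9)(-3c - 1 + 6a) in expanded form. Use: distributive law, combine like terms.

-51ac + 47a + 42a^2 + 15c^2 - 22c - 9

(7a - 5c + 9)(-3c - 1 + 6a)
= -21ac - 7a + 42a^2 + 15c^2 + 5c - 30ac - 27c - 9 + 54a    [distributive law]
= -51ac + 47a + 42a^2 + 15c^2 - 22c - 9    [combine like terms]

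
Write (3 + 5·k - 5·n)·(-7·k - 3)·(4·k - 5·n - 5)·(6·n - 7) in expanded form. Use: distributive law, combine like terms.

(3 + 5·k - 5·n)·(-7·k - 3)·(4·k - 5·n - 5)·(6·n - 7)
= (-21·k - 9 - 35·k^2 - 15·k + 35·k·n + 15·n)·(4·k - 5·n - 5)·(6·n - 7)    [distributive law]
= (-36·k - 9 - 35·k^2 + 35·k·n + 15·n)·(4·k - 5·n - 5)·(6·n - 7)    [combine like terms]
= (-144·k^2 + 180·k·n + 180·k - 36·k + 45·n + 45 - 140·k^3 + 175·k^2·n + 175·k^2 + 140·k^2·n - 175·k·n^2 - 175·k·n + 60·k·n - 75·n^2 - 75·n)·(6·n - 7)    [distributive law]
= (31·k^2 + 65·k·n + 144·k - 30·n + 45 - 140·k^3 + 315·k^2·n - 175·k·n^2 - 75·n^2)·(6·n - 7)    [combine like terms]
= 186·k^2·n - 217·k^2 + 390·k·n^2 - 455·k·n + 864·k·n - 1008·k - 180·n^2 + 210·n + 270·n - 315 - 840·k^3·n + 980·k^3 + 1890·k^2·n^2 - 2205·k^2·n - 1050·k·n^3 + 1225·k·n^2 - 450·n^3 + 525·n^2    [distributive law]
= -2019·k^2·n - 217·k^2 + 1615·k·n^2 + 409·k·n - 1008·k + 345·n^2 + 480·n - 315 - 840·k^3·n + 980·k^3 + 1890·k^2·n^2 - 1050·k·n^3 - 450·n^3    [combine like terms]

-2019·k^2·n - 217·k^2 + 1615·k·n^2 + 409·k·n - 1008·k + 345·n^2 + 480·n - 315 - 840·k^3·n + 980·k^3 + 1890·k^2·n^2 - 1050·k·n^3 - 450·n^3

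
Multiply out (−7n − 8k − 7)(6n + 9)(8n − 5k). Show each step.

−336n³ − 174kn² − 840n² − 51kn + 240k²n + 360k² − 504n + 315k

(−7n − 8k − 7)(6n + 9)(8n − 5k)
= (−42n² − 63n − 48kn − 72k − 42n − 63)(8n − 5k)    [distributive law]
= (−42n² − 105n − 48kn − 72k − 63)(8n − 5k)    [combine like terms]
= −336n³ + 210kn² − 840n² + 525kn − 384kn² + 240k²n − 576kn + 360k² − 504n + 315k    [distributive law]
= −336n³ − 174kn² − 840n² − 51kn + 240k²n + 360k² − 504n + 315k    [combine like terms]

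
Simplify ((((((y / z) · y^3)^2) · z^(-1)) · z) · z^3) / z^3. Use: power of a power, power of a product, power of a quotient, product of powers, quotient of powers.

((((((y / z) · y^3)^2) · z^(-1)) · z) · z^3) / z^3
= ((((((y / z)^2) · ((y^3)^2)) · z^(-1)) · z) · z^3) / z^3    [power of a product]
= ((((((y^2) / (z^2)) · ((y^3)^2)) · z^(-1)) · z) · z^3) / z^3    [power of a quotient]
= (((((y^2 / z^2) · y^6) · z^(-1)) · z) · z^3) / z^3    [power of a power]
= y^8z^(-2)    [quotient of powers; product of powers]

y^8z^(-2)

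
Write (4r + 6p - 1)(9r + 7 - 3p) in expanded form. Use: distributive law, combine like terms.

36r^2 + 19r + 42pr + 45p - 18p^2 - 7

(4r + 6p - 1)(9r + 7 - 3p)
= 36r^2 + 28r - 12pr + 54pr + 42p - 18p^2 - 9r - 7 + 3p    [distributive law]
= 36r^2 + 19r + 42pr + 45p - 18p^2 - 7    [combine like terms]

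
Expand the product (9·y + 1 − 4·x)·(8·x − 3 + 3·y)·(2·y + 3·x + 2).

201·x·y^2 + 116·x^2·y + 88·x·y + 6·y^2 − 54·y + 54·y^3 − 4·x^2 + 31·x − 6 − 96·x^3

(9·y + 1 − 4·x)·(8·x − 3 + 3·y)·(2·y + 3·x + 2)
= (72·x·y − 27·y + 27·y^2 + 8·x − 3 + 3·y − 32·x^2 + 12·x − 12·x·y)·(2·y + 3·x + 2)    [distributive law]
= (60·x·y − 24·y + 27·y^2 + 20·x − 3 − 32·x^2)·(2·y + 3·x + 2)    [combine like terms]
= 120·x·y^2 + 180·x^2·y + 120·x·y − 48·y^2 − 72·x·y − 48·y + 54·y^3 + 81·x·y^2 + 54·y^2 + 40·x·y + 60·x^2 + 40·x − 6·y − 9·x − 6 − 64·x^2·y − 96·x^3 − 64·x^2    [distributive law]
= 201·x·y^2 + 116·x^2·y + 88·x·y + 6·y^2 − 54·y + 54·y^3 − 4·x^2 + 31·x − 6 − 96·x^3    [combine like terms]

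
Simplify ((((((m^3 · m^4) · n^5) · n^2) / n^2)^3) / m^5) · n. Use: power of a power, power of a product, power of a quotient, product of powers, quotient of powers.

((((((m^3 · m^4) · n^5) · n^2) / n^2)^3) / m^5) · n
= ((((((m^3 · m^4) · n^5) · n^2)^3) / ((n^2)^3)) / m^5) · n    [power of a quotient]
= ((((((m^3 · m^4) · n^5)^3) · ((n^2)^3)) / ((n^2)^3)) / m^5) · n    [power of a product]
= ((((((m^3 · m^4)^3) · ((n^5)^3)) · ((n^2)^3)) / ((n^2)^3)) / m^5) · n    [power of a product]
= (((((((m^3)^3) · ((m^4)^3)) · ((n^5)^3)) · ((n^2)^3)) / ((n^2)^3)) / m^5) · n    [power of a product]
= (((((m^9 · ((m^4)^3)) · ((n^5)^3)) · ((n^2)^3)) / ((n^2)^3)) / m^5) · n    [power of a power]
= (((((m^9 · m^12) · ((n^5)^3)) · ((n^2)^3)) / ((n^2)^3)) / m^5) · n    [power of a power]
= ((((m^21 · ((n^5)^3)) · ((n^2)^3)) / ((n^2)^3)) / m^5) · n    [product of powers]
= ((((m^21 · n^15) · ((n^2)^3)) / ((n^2)^3)) / m^5) · n    [power of a power]
= ((((m^21 · n^15) · n^6) / ((n^2)^3)) / m^5) · n    [power of a power]
= ((((m^21 · n^15) · n^6) / n^6) / m^5) · n    [power of a power]
= m^16n^16    [quotient of powers; product of powers]

m^16n^16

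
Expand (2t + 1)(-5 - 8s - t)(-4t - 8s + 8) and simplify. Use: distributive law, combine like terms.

(2t + 1)(-5 - 8s - t)(-4t - 8s + 8)
= (-10t - 16st - 2t^2 - 5 - 8s - t)(-4t - 8s + 8)    [distributive law]
= (-11t - 16st - 2t^2 - 5 - 8s)(-4t - 8s + 8)    [combine like terms]
= 44t^2 + 88st - 88t + 64st^2 + 128s^2t - 128st + 8t^3 + 16st^2 - 16t^2 + 20t + 40s - 40 + 32st + 64s^2 - 64s    [distributive law]
= 28t^2 - 8st - 68t + 80st^2 + 128s^2t + 8t^3 - 24s - 40 + 64s^2    [combine like terms]

28t^2 - 8st - 68t + 80st^2 + 128s^2t + 8t^3 - 24s - 40 + 64s^2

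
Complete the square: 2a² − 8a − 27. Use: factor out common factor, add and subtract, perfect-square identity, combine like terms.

2a² − 8a − 27
= 2(a² − 4a) − 27    [factor out 2 from the a-terms]
= 2(a² − 4a + 4 − 4) − 27    [add and subtract 4 inside the bracket]
= 2(a − 2)² − 8 − 27    [perfect-square identity]
= 2(a − 2)² − 35    [combine constants]

2(a − 2)² − 35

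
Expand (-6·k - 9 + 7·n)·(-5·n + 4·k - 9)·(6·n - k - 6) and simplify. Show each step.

(-6·k - 9 + 7·n)·(-5·n + 4·k - 9)·(6·n - k - 6)
= (30·k·n - 24·k^2 + 54·k + 45·n - 36·k + 81 - 35·n^2 + 28·k·n - 63·n)·(6·n - k - 6)    [distributive law]
= (58·k·n - 24·k^2 + 18·k - 18·n + 81 - 35·n^2)·(6·n - k - 6)    [combine like terms]
= 348·k·n^2 - 58·k^2·n - 348·k·n - 144·k^2·n + 24·k^3 + 144·k^2 + 108·k·n - 18·k^2 - 108·k - 108·n^2 + 18·k·n + 108·n + 486·n - 81·k - 486 - 210·n^3 + 35·k·n^2 + 210·n^2    [distributive law]
= 383·k·n^2 - 202·k^2·n - 222·k·n + 24·k^3 + 126·k^2 - 189·k + 102·n^2 + 594·n - 486 - 210·n^3    [combine like terms]

383·k·n^2 - 202·k^2·n - 222·k·n + 24·k^3 + 126·k^2 - 189·k + 102·n^2 + 594·n - 486 - 210·n^3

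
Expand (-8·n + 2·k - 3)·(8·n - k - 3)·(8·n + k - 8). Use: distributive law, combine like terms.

-512·n^3 + 128·k·n^2 + 512·n^2 + 8·k^2·n - 216·k·n - 2·k^3 + 13·k^2 + 33·k + 72·n - 72

(-8·n + 2·k - 3)·(8·n - k - 3)·(8·n + k - 8)
= (-64·n^2 + 8·k·n + 24·n + 16·k·n - 2·k^2 - 6·k - 24·n + 3·k + 9)·(8·n + k - 8)    [distributive law]
= (-64·n^2 + 24·k·n - 2·k^2 - 3·k + 9)·(8·n + k - 8)    [combine like terms]
= -512·n^3 - 64·k·n^2 + 512·n^2 + 192·k·n^2 + 24·k^2·n - 192·k·n - 16·k^2·n - 2·k^3 + 16·k^2 - 24·k·n - 3·k^2 + 24·k + 72·n + 9·k - 72    [distributive law]
= -512·n^3 + 128·k·n^2 + 512·n^2 + 8·k^2·n - 216·k·n - 2·k^3 + 13·k^2 + 33·k + 72·n - 72    [combine like terms]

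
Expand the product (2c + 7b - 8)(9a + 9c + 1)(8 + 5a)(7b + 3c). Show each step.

(2c + 7b - 8)(9a + 9c + 1)(8 + 5a)(7b + 3c)
= (18ac + 18c^2 + 2c + 63ab + 63bc + 7b - 72a - 72c - 8)(8 + 5a)(7b + 3c)    [distributive law]
= (18ac + 18c^2 - 70c + 63ab + 63bc + 7b - 72a - 8)(8 + 5a)(7b + 3c)    [combine like terms]
= (144ac + 90a^2c + 144c^2 + 90ac^2 - 560c - 350ac + 504ab + 315a^2b + 504bc + 315abc + 56b + 35ab - 576a - 360a^2 - 64 - 40a)(7b + 3c)    [distributive law]
= (-206ac + 90a^2c + 144c^2 + 90ac^2 - 560c + 539ab + 315a^2b + 504bc + 315abc + 56b - 616a - 360a^2 - 64)(7b + 3c)    [combine like terms]
= -1442abc - 618ac^2 + 630a^2bc + 270a^2c^2 + 1008bc^2 + 432c^3 + 630abc^2 + 270ac^3 - 3920bc - 1680c^2 + 3773ab^2 + 1617abc + 2205a^2b^2 + 945a^2bc + 3528b^2c + 1512bc^2 + 2205ab^2c + 945abc^2 + 392b^2 + 168bc - 4312ab - 1848ac - 2520a^2b - 1080a^2c - 448b - 192c    [distributive law]
= 175abc - 618ac^2 + 1575a^2bc + 270a^2c^2 + 2520bc^2 + 432c^3 + 1575abc^2 + 270ac^3 - 3752bc - 1680c^2 + 3773ab^2 + 2205a^2b^2 + 3528b^2c + 2205ab^2c + 392b^2 - 4312ab - 1848ac - 2520a^2b - 1080a^2c - 448b - 192c    [combine like terms]

175abc - 618ac^2 + 1575a^2bc + 270a^2c^2 + 2520bc^2 + 432c^3 + 1575abc^2 + 270ac^3 - 3752bc - 1680c^2 + 3773ab^2 + 2205a^2b^2 + 3528b^2c + 2205ab^2c + 392b^2 - 4312ab - 1848ac - 2520a^2b - 1080a^2c - 448b - 192c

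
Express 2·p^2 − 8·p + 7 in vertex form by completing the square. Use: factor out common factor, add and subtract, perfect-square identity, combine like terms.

2(p − 2)^2 − 1

2·p^2 − 8·p + 7
= 2(p^2 − 4·p) + 7    [factor out 2 from the p-terms]
= 2(p^2 − 4·p + 4 − 4) + 7    [add and subtract 4 inside the bracket]
= 2(p − 2)^2 − 8 + 7    [perfect-square identity]
= 2(p − 2)^2 − 1    [combine constants]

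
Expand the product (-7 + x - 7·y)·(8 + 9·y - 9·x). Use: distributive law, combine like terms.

-56 - 119·y + 71·x + 72·x·y - 9·x^2 - 63·y^2

(-7 + x - 7·y)·(8 + 9·y - 9·x)
= -56 - 63·y + 63·x + 8·x + 9·x·y - 9·x^2 - 56·y - 63·y^2 + 63·x·y    [distributive law]
= -56 - 119·y + 71·x + 72·x·y - 9·x^2 - 63·y^2    [combine like terms]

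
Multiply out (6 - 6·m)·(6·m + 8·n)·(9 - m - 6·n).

324·m - 360·m² - 696·m·n + 432·n - 288·n² + 36·m³ + 264·m²·n + 288·m·n²

(6 - 6·m)·(6·m + 8·n)·(9 - m - 6·n)
= (36·m + 48·n - 36·m² - 48·m·n)·(9 - m - 6·n)    [distributive law]
= 324·m - 36·m² - 216·m·n + 432·n - 48·m·n - 288·n² - 324·m² + 36·m³ + 216·m²·n - 432·m·n + 48·m²·n + 288·m·n²    [distributive law]
= 324·m - 360·m² - 696·m·n + 432·n - 288·n² + 36·m³ + 264·m²·n + 288·m·n²    [combine like terms]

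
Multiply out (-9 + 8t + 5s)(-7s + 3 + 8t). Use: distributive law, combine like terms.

78s - 27 - 48t - 16st + 64t^2 - 35s^2

(-9 + 8t + 5s)(-7s + 3 + 8t)
= 63s - 27 - 72t - 56st + 24t + 64t^2 - 35s^2 + 15s + 40st    [distributive law]
= 78s - 27 - 48t - 16st + 64t^2 - 35s^2    [combine like terms]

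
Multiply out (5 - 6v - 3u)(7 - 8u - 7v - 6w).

35 - 61u - 77v - 30w + 69uv + 42v^2 + 36vw + 24u^2 + 18uw

(5 - 6v - 3u)(7 - 8u - 7v - 6w)
= 35 - 40u - 35v - 30w - 42v + 48uv + 42v^2 + 36vw - 21u + 24u^2 + 21uv + 18uw    [distributive law]
= 35 - 61u - 77v - 30w + 69uv + 42v^2 + 36vw + 24u^2 + 18uw    [combine like terms]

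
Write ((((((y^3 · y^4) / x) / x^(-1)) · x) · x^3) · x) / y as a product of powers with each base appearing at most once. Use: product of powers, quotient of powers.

((((((y^3 · y^4) / x) / x^(-1)) · x) · x^3) · x) / y
= (((((y^7 / x) / x^(-1)) · x) · x^3) · x) / y    [product of powers]
= x^5·y^6    [quotient of powers; product of powers]

x^5·y^6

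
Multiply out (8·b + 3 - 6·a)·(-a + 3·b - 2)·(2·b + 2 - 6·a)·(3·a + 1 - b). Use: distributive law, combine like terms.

(8·b + 3 - 6·a)·(-a + 3·b - 2)·(2·b + 2 - 6·a)·(3·a + 1 - b)
= (-8·a·b + 24·b^2 - 16·b - 3·a + 9·b - 6 + 6·a^2 - 18·a·b + 12·a)·(2·b + 2 - 6·a)·(3·a + 1 - b)    [distributive law]
= (-26·a·b + 24·b^2 - 7·b + 9·a - 6 + 6·a^2)·(2·b + 2 - 6·a)·(3·a + 1 - b)    [combine like terms]
= (-52·a·b^2 - 52·a·b + 156·a^2·b + 48·b^3 + 48·b^2 - 144·a·b^2 - 14·b^2 - 14·b + 42·a·b + 18·a·b + 18·a - 54·a^2 - 12·b - 12 + 36·a + 12·a^2·b + 12·a^2 - 36·a^3)·(3·a + 1 - b)    [distributive law]
= (-196·a·b^2 + 8·a·b + 168·a^2·b + 48·b^3 + 34·b^2 - 26·b + 54·a - 42·a^2 - 12 - 36·a^3)·(3·a + 1 - b)    [combine like terms]
= -588·a^2·b^2 - 196·a·b^2 + 196·a·b^3 + 24·a^2·b + 8·a·b - 8·a·b^2 + 504·a^3·b + 168·a^2·b - 168·a^2·b^2 + 144·a·b^3 + 48·b^3 - 48·b^4 + 102·a·b^2 + 34·b^2 - 34·b^3 - 78·a·b - 26·b + 26·b^2 + 162·a^2 + 54·a - 54·a·b - 126·a^3 - 42·a^2 + 42·a^2·b - 36·a - 12 + 12·b - 108·a^4 - 36·a^3 + 36·a^3·b    [distributive law]
= -756·a^2·b^2 - 102·a·b^2 + 340·a·b^3 + 234·a^2·b - 124·a·b + 540·a^3·b + 14·b^3 - 48·b^4 + 60·b^2 - 14·b + 120·a^2 + 18·a - 162·a^3 - 12 - 108·a^4    [combine like terms]

-756·a^2·b^2 - 102·a·b^2 + 340·a·b^3 + 234·a^2·b - 124·a·b + 540·a^3·b + 14·b^3 - 48·b^4 + 60·b^2 - 14·b + 120·a^2 + 18·a - 162·a^3 - 12 - 108·a^4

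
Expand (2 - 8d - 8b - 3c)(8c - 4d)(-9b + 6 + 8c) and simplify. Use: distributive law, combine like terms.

(2 - 8d - 8b - 3c)(8c - 4d)(-9b + 6 + 8c)
= (16c - 8d - 64cd + 32d² - 64bc + 32bd - 24c² + 12cd)(-9b + 6 + 8c)    [distributive law]
= (16c - 8d - 52cd + 32d² - 64bc + 32bd - 24c²)(-9b + 6 + 8c)    [combine like terms]
= -144bc + 96c + 128c² + 72bd - 48d - 64cd + 468bcd - 312cd - 416c²d - 288bd² + 192d² + 256cd² + 576b²c - 384bc - 512bc² - 288b²d + 192bd + 256bcd + 216bc² - 144c² - 192c³    [distributive law]
= -528bc + 96c - 16c² + 264bd - 48d - 376cd + 724bcd - 416c²d - 288bd² + 192d² + 256cd² + 576b²c - 296bc² - 288b²d - 192c³    [combine like terms]

-528bc + 96c - 16c² + 264bd - 48d - 376cd + 724bcd - 416c²d - 288bd² + 192d² + 256cd² + 576b²c - 296bc² - 288b²d - 192c³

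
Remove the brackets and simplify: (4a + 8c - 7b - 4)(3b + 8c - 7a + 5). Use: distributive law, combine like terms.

61ab - 24ac - 28a² + 48a - 32bc + 64c² + 8c - 21b² - 47b - 20

(4a + 8c - 7b - 4)(3b + 8c - 7a + 5)
= 12ab + 32ac - 28a² + 20a + 24bc + 64c² - 56ac + 40c - 21b² - 56bc + 49ab - 35b - 12b - 32c + 28a - 20    [distributive law]
= 61ab - 24ac - 28a² + 48a - 32bc + 64c² + 8c - 21b² - 47b - 20    [combine like terms]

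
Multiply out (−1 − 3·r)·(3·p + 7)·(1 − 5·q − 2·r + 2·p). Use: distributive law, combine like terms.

−17·p + 15·p·q − 45·p·r − 6·p^2 − 7 + 35·q − 7·r + 45·p·q·r + 18·p·r^2 − 18·p^2·r + 105·q·r + 42·r^2

(−1 − 3·r)·(3·p + 7)·(1 − 5·q − 2·r + 2·p)
= (−3·p − 7 − 9·p·r − 21·r)·(1 − 5·q − 2·r + 2·p)    [distributive law]
= −3·p + 15·p·q + 6·p·r − 6·p^2 − 7 + 35·q + 14·r − 14·p − 9·p·r + 45·p·q·r + 18·p·r^2 − 18·p^2·r − 21·r + 105·q·r + 42·r^2 − 42·p·r    [distributive law]
= −17·p + 15·p·q − 45·p·r − 6·p^2 − 7 + 35·q − 7·r + 45·p·q·r + 18·p·r^2 − 18·p^2·r + 105·q·r + 42·r^2    [combine like terms]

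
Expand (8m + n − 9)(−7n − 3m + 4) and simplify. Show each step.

(8m + n − 9)(−7n − 3m + 4)
= −56mn − 24m^2 + 32m − 7n^2 − 3mn + 4n + 63n + 27m − 36    [distributive law]
= −59mn − 24m^2 + 59m − 7n^2 + 67n − 36    [combine like terms]

−59mn − 24m^2 + 59m − 7n^2 + 67n − 36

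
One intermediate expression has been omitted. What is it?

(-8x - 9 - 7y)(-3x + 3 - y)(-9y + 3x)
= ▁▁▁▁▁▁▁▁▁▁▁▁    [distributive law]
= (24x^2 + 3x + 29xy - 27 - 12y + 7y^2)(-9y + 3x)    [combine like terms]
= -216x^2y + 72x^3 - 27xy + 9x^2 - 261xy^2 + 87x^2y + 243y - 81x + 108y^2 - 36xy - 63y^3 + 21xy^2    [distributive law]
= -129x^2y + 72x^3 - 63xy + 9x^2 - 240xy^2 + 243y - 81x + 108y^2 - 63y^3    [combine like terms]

By distributive law:

(24x^2 - 24x + 8xy + 27x - 27 + 9y + 21xy - 21y + 7y^2)(-9y + 3x)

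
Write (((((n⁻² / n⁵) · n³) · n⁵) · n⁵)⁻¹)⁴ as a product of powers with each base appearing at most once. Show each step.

n⁻²⁴

(((((n⁻² / n⁵) · n³) · n⁵) · n⁵)⁻¹)⁴
= ((((n⁻² / n⁵) · n³) · n⁵) · n⁵)⁻⁴    [power of a power]
= ((((n⁻² / n⁵) · n³) · n⁵)⁻⁴) · ((n⁵)⁻⁴)    [power of a product]
= ((((n⁻² / n⁵) · n³)⁻⁴) · ((n⁵)⁻⁴)) · ((n⁵)⁻⁴)    [power of a product]
= ((((n⁻² / n⁵)⁻⁴) · ((n³)⁻⁴)) · ((n⁵)⁻⁴)) · ((n⁵)⁻⁴)    [power of a product]
= (((((n⁻²)⁻⁴) / ((n⁵)⁻⁴)) · ((n³)⁻⁴)) · ((n⁵)⁻⁴)) · ((n⁵)⁻⁴)    [power of a quotient]
= (((n⁸ / ((n⁵)⁻⁴)) · ((n³)⁻⁴)) · ((n⁵)⁻⁴)) · ((n⁵)⁻⁴)    [power of a power]
= (((n⁸ / n⁻²⁰) · ((n³)⁻⁴)) · ((n⁵)⁻⁴)) · ((n⁵)⁻⁴)    [power of a power]
= ((n²⁸ · ((n³)⁻⁴)) · ((n⁵)⁻⁴)) · ((n⁵)⁻⁴)    [quotient of powers]
= ((n²⁸ · n⁻¹²) · ((n⁵)⁻⁴)) · ((n⁵)⁻⁴)    [power of a power]
= (n¹⁶ · ((n⁵)⁻⁴)) · ((n⁵)⁻⁴)    [product of powers]
= (n¹⁶ · n⁻²⁰) · ((n⁵)⁻⁴)    [power of a power]
= n⁻⁴ · ((n⁵)⁻⁴)    [product of powers]
= n⁻⁴ · n⁻²⁰    [power of a power]
= n⁻²⁴    [product of powers]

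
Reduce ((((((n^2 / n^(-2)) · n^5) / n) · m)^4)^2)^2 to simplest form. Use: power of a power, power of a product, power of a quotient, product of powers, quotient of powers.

m^16n^128

((((((n^2 / n^(-2)) · n^5) / n) · m)^4)^2)^2
= (((((n^2 / n^(-2)) · n^5) / n) · m)^4)^4    [power of a power]
= ((((n^2 / n^(-2)) · n^5) / n) · m)^16    [power of a power]
= ((((n^2 / n^(-2)) · n^5) / n)^16) · (m^16)    [power of a product]
= ((((n^2 / n^(-2)) · n^5)^16) / (n^16)) · (m^16)    [power of a quotient]
= ((((n^2 / n^(-2))^16) · ((n^5)^16)) / (n^16)) · (m^16)    [power of a product]
= (((((n^2)^16) / ((n^(-2))^16)) · ((n^5)^16)) / (n^16)) · (m^16)    [power of a quotient]
= (((n^32 / ((n^(-2))^16)) · ((n^5)^16)) / (n^16)) · (m^16)    [power of a power]
= (((n^32 / n^(-32)) · ((n^5)^16)) / (n^16)) · (m^16)    [power of a power]
= ((n^64 · ((n^5)^16)) / (n^16)) · (m^16)    [quotient of powers]
= ((n^64 · n^80) / (n^16)) · (m^16)    [power of a power]
= (n^144 / (n^16)) · (m^16)    [product of powers]
= n^128 · (m^16)    [quotient of powers]
= m^16n^128    [rearrange]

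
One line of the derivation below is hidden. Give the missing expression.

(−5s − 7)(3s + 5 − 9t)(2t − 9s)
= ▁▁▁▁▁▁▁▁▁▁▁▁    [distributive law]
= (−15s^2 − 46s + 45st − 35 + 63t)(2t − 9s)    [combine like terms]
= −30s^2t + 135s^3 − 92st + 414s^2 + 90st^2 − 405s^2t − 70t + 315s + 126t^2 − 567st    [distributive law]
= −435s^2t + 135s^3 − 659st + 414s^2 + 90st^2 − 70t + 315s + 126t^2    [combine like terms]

Applying distributive law to the line above:

(−15s^2 − 25s + 45st − 21s − 35 + 63t)(2t − 9s)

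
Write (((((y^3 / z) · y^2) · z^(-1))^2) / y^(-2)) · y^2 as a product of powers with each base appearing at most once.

(((((y^3 / z) · y^2) · z^(-1))^2) / y^(-2)) · y^2
= (((((y^3 / z) · y^2)^2) · ((z^(-1))^2)) / y^(-2)) · y^2    [power of a product]
= (((((y^3 / z)^2) · ((y^2)^2)) · ((z^(-1))^2)) / y^(-2)) · y^2    [power of a product]
= ((((((y^3)^2) / (z^2)) · ((y^2)^2)) · ((z^(-1))^2)) / y^(-2)) · y^2    [power of a quotient]
= ((((y^6 / (z^2)) · ((y^2)^2)) · ((z^(-1))^2)) / y^(-2)) · y^2    [power of a power]
= ((((y^6 / z^2) · y^4) · ((z^(-1))^2)) / y^(-2)) · y^2    [power of a power]
= ((((y^6 / z^2) · y^4) · z^(-2)) / y^(-2)) · y^2    [power of a power]
= y^14·z^(-4)    [quotient of powers; product of powers]

y^14·z^(-4)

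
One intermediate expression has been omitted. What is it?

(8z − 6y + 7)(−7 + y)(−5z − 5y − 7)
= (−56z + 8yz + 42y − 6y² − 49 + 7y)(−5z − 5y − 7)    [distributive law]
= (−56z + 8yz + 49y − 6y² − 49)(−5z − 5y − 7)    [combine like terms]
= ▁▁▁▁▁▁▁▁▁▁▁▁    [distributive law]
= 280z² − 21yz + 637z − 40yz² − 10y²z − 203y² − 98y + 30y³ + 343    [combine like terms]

Applying distributive law to the line above:

280z² + 280yz + 392z − 40yz² − 40y²z − 56yz − 245yz − 245y² − 343y + 30y²z + 30y³ + 42y² + 245z + 245y + 343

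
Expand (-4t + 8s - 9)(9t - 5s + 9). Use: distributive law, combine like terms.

-36t² + 92st - 117t - 40s² + 117s - 81

(-4t + 8s - 9)(9t - 5s + 9)
= -36t² + 20st - 36t + 72st - 40s² + 72s - 81t + 45s - 81    [distributive law]
= -36t² + 92st - 117t - 40s² + 117s - 81    [combine like terms]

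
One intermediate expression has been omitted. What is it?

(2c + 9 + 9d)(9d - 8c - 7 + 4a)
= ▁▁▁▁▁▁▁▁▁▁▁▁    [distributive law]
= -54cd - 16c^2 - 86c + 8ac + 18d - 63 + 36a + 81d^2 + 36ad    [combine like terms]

Applying distributive law to the line above:

18cd - 16c^2 - 14c + 8ac + 81d - 72c - 63 + 36a + 81d^2 - 72cd - 63d + 36ad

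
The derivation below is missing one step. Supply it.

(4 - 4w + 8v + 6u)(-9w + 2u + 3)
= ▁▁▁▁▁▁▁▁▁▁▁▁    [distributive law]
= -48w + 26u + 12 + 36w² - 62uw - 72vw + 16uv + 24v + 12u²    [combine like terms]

By distributive law:

-36w + 8u + 12 + 36w² - 8uw - 12w - 72vw + 16uv + 24v - 54uw + 12u² + 18u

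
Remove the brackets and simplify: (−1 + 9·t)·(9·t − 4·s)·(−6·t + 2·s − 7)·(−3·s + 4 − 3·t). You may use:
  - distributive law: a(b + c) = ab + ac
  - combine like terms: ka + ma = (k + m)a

2421·s·t^2 − 2241·t^2 − 405·t^3 − 942·s^2·t + 735·s·t + 252·t − 24·s^3 + 116·s^2 − 112·s + 324·s·t^3 + 1458·t^4 − 918·s^2·t^2 + 216·s^3·t

(−1 + 9·t)·(9·t − 4·s)·(−6·t + 2·s − 7)·(−3·s + 4 − 3·t)
= (−9·t + 4·s + 81·t^2 − 36·s·t)·(−6·t + 2·s − 7)·(−3·s + 4 − 3·t)    [distributive law]
= (54·t^2 − 18·s·t + 63·t − 24·s·t + 8·s^2 − 28·s − 486·t^3 + 162·s·t^2 − 567·t^2 + 216·s·t^2 − 72·s^2·t + 252·s·t)·(−3·s + 4 − 3·t)    [distributive law]
= (−513·t^2 + 210·s·t + 63·t + 8·s^2 − 28·s − 486·t^3 + 378·s·t^2 − 72·s^2·t)·(−3·s + 4 − 3·t)    [combine like terms]
= 1539·s·t^2 − 2052·t^2 + 1539·t^3 − 630·s^2·t + 840·s·t − 630·s·t^2 − 189·s·t + 252·t − 189·t^2 − 24·s^3 + 32·s^2 − 24·s^2·t + 84·s^2 − 112·s + 84·s·t + 1458·s·t^3 − 1944·t^3 + 1458·t^4 − 1134·s^2·t^2 + 1512·s·t^2 − 1134·s·t^3 + 216·s^3·t − 288·s^2·t + 216·s^2·t^2    [distributive law]
= 2421·s·t^2 − 2241·t^2 − 405·t^3 − 942·s^2·t + 735·s·t + 252·t − 24·s^3 + 116·s^2 − 112·s + 324·s·t^3 + 1458·t^4 − 918·s^2·t^2 + 216·s^3·t    [combine like terms]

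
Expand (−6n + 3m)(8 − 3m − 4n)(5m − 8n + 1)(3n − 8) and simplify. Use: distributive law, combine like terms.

(−6n + 3m)(8 − 3m − 4n)(5m − 8n + 1)(3n − 8)
= (−48n + 18mn + 24n^2 + 24m − 9m^2 − 12mn)(5m − 8n + 1)(3n − 8)    [distributive law]
= (−48n + 6mn + 24n^2 + 24m − 9m^2)(5m − 8n + 1)(3n − 8)    [combine like terms]
= (−240mn + 384n^2 − 48n + 30m^2n − 48mn^2 + 6mn + 120mn^2 − 192n^3 + 24n^2 + 120m^2 − 192mn + 24m − 45m^3 + 72m^2n − 9m^2)(3n − 8)    [distributive law]
= (−426mn + 408n^2 − 48n + 102m^2n + 72mn^2 − 192n^3 + 111m^2 + 24m − 45m^3)(3n − 8)    [combine like terms]
= −1278mn^2 + 3408mn + 1224n^3 − 3264n^2 − 144n^2 + 384n + 306m^2n^2 − 816m^2n + 216mn^3 − 576mn^2 − 576n^4 + 1536n^3 + 333m^2n − 888m^2 + 72mn − 192m − 135m^3n + 360m^3    [distributive law]
= −1854mn^2 + 3480mn + 2760n^3 − 3408n^2 + 384n + 306m^2n^2 − 483m^2n + 216mn^3 − 576n^4 − 888m^2 − 192m − 135m^3n + 360m^3    [combine like terms]

−1854mn^2 + 3480mn + 2760n^3 − 3408n^2 + 384n + 306m^2n^2 − 483m^2n + 216mn^3 − 576n^4 − 888m^2 − 192m − 135m^3n + 360m^3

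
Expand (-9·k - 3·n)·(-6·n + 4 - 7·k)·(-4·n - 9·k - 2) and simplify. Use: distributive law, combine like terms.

-462·k·n^2 - 927·k^2·n + 102·k·n + 198·k^2 + 72·k - 567·k^3 - 72·n^3 + 12·n^2 + 24·n

(-9·k - 3·n)·(-6·n + 4 - 7·k)·(-4·n - 9·k - 2)
= (54·k·n - 36·k + 63·k^2 + 18·n^2 - 12·n + 21·k·n)·(-4·n - 9·k - 2)    [distributive law]
= (75·k·n - 36·k + 63·k^2 + 18·n^2 - 12·n)·(-4·n - 9·k - 2)    [combine like terms]
= -300·k·n^2 - 675·k^2·n - 150·k·n + 144·k·n + 324·k^2 + 72·k - 252·k^2·n - 567·k^3 - 126·k^2 - 72·n^3 - 162·k·n^2 - 36·n^2 + 48·n^2 + 108·k·n + 24·n    [distributive law]
= -462·k·n^2 - 927·k^2·n + 102·k·n + 198·k^2 + 72·k - 567·k^3 - 72·n^3 + 12·n^2 + 24·n    [combine like terms]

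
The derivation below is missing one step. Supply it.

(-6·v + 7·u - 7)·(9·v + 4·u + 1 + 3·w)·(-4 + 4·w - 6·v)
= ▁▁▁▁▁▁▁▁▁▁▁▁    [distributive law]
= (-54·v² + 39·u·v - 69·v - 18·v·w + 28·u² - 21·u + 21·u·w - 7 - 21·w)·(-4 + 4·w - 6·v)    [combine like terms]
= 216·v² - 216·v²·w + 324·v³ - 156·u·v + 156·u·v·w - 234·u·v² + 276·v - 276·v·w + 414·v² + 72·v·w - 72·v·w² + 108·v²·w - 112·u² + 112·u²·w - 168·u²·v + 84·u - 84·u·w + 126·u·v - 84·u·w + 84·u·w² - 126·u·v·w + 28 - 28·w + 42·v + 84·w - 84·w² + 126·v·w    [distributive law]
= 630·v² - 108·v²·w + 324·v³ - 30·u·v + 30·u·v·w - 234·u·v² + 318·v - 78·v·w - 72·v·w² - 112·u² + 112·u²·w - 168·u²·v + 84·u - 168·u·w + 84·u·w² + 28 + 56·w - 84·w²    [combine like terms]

By distributive law:

(-54·v² - 24·u·v - 6·v - 18·v·w + 63·u·v + 28·u² + 7·u + 21·u·w - 63·v - 28·u - 7 - 21·w)·(-4 + 4·w - 6·v)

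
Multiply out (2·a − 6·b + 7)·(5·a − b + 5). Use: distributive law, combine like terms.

(2·a − 6·b + 7)·(5·a − b + 5)
= 10·a^2 − 2·a·b + 10·a − 30·a·b + 6·b^2 − 30·b + 35·a − 7·b + 35    [distributive law]
= 10·a^2 − 32·a·b + 45·a + 6·b^2 − 37·b + 35    [combine like terms]

10·a^2 − 32·a·b + 45·a + 6·b^2 − 37·b + 35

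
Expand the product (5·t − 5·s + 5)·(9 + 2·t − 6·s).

55·t + 10·t^2 − 40·s·t − 75·s + 30·s^2 + 45

(5·t − 5·s + 5)·(9 + 2·t − 6·s)
= 45·t + 10·t^2 − 30·s·t − 45·s − 10·s·t + 30·s^2 + 45 + 10·t − 30·s    [distributive law]
= 55·t + 10·t^2 − 40·s·t − 75·s + 30·s^2 + 45    [combine like terms]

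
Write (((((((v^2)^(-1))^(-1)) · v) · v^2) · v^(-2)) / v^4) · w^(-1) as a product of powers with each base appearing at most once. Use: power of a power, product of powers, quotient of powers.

v^(-1)w^(-1)

(((((((v^2)^(-1))^(-1)) · v) · v^2) · v^(-2)) / v^4) · w^(-1)
= ((((((v^2)^1) · v) · v^2) · v^(-2)) / v^4) · w^(-1)    [power of a power]
= ((((v^2 · v) · v^2) · v^(-2)) / v^4) · w^(-1)    [power of a power]
= (((v^3 · v^2) · v^(-2)) / v^4) · w^(-1)    [product of powers]
= ((v^5 · v^(-2)) / v^4) · w^(-1)    [product of powers]
= (v^3 / v^4) · w^(-1)    [product of powers]
= v^(-1) · w^(-1)    [quotient of powers]
= v^(-1)w^(-1)    [rearrange]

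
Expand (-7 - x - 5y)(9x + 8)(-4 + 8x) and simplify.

-164x - 532x^2 + 224 - 72x^3 - 140xy - 360x^2y + 160y

(-7 - x - 5y)(9x + 8)(-4 + 8x)
= (-63x - 56 - 9x^2 - 8x - 45xy - 40y)(-4 + 8x)    [distributive law]
= (-71x - 56 - 9x^2 - 45xy - 40y)(-4 + 8x)    [combine like terms]
= 284x - 568x^2 + 224 - 448x + 36x^2 - 72x^3 + 180xy - 360x^2y + 160y - 320xy    [distributive law]
= -164x - 532x^2 + 224 - 72x^3 - 140xy - 360x^2y + 160y    [combine like terms]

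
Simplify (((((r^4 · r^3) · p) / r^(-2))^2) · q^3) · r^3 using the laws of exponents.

(((((r^4 · r^3) · p) / r^(-2))^2) · q^3) · r^3
= (((((r^4 · r^3) · p)^2) / ((r^(-2))^2)) · q^3) · r^3    [power of a quotient]
= (((((r^4 · r^3)^2) · (p^2)) / ((r^(-2))^2)) · q^3) · r^3    [power of a product]
= ((((((r^4)^2) · ((r^3)^2)) · (p^2)) / ((r^(-2))^2)) · q^3) · r^3    [power of a product]
= ((((r^8 · ((r^3)^2)) · (p^2)) / ((r^(-2))^2)) · q^3) · r^3    [power of a power]
= ((((r^8 · r^6) · (p^2)) / ((r^(-2))^2)) · q^3) · r^3    [power of a power]
= (((r^14 · (p^2)) / ((r^(-2))^2)) · q^3) · r^3    [product of powers]
= (((r^14 · p^2) / r^(-4)) · q^3) · r^3    [power of a power]
= p^2q^3r^21    [quotient of powers; product of powers]

p^2q^3r^21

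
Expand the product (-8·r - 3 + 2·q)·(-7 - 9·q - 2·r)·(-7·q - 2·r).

(-8·r - 3 + 2·q)·(-7 - 9·q - 2·r)·(-7·q - 2·r)
= (56·r + 72·q·r + 16·r^2 + 21 + 27·q + 6·r - 14·q - 18·q^2 - 4·q·r)·(-7·q - 2·r)    [distributive law]
= (62·r + 68·q·r + 16·r^2 + 21 + 13·q - 18·q^2)·(-7·q - 2·r)    [combine like terms]
= -434·q·r - 124·r^2 - 476·q^2·r - 136·q·r^2 - 112·q·r^2 - 32·r^3 - 147·q - 42·r - 91·q^2 - 26·q·r + 126·q^3 + 36·q^2·r    [distributive law]
= -460·q·r - 124·r^2 - 440·q^2·r - 248·q·r^2 - 32·r^3 - 147·q - 42·r - 91·q^2 + 126·q^3    [combine like terms]

-460·q·r - 124·r^2 - 440·q^2·r - 248·q·r^2 - 32·r^3 - 147·q - 42·r - 91·q^2 + 126·q^3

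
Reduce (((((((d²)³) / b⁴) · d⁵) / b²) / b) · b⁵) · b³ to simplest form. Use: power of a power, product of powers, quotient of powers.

(((((((d²)³) / b⁴) · d⁵) / b²) / b) · b⁵) · b³
= (((((d⁶ / b⁴) · d⁵) / b²) / b) · b⁵) · b³    [power of a power]
= b·d¹¹    [quotient of powers; product of powers]

b·d¹¹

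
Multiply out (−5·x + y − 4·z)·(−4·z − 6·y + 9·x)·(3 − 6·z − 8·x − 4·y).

(−5·x + y − 4·z)·(−4·z − 6·y + 9·x)·(3 − 6·z − 8·x − 4·y)
= (20·x·z + 30·x·y − 45·x² − 4·y·z − 6·y² + 9·x·y + 16·z² + 24·y·z − 36·x·z)·(3 − 6·z − 8·x − 4·y)    [distributive law]
= (−16·x·z + 39·x·y − 45·x² + 20·y·z − 6·y² + 16·z²)·(3 − 6·z − 8·x − 4·y)    [combine like terms]
= −48·x·z + 96·x·z² + 128·x²·z + 64·x·y·z + 117·x·y − 234·x·y·z − 312·x²·y − 156·x·y² − 135·x² + 270·x²·z + 360·x³ + 180·x²·y + 60·y·z − 120·y·z² − 160·x·y·z − 80·y²·z − 18·y² + 36·y²·z + 48·x·y² + 24·y³ + 48·z² − 96·z³ − 128·x·z² − 64·y·z²    [distributive law]
= −48·x·z − 32·x·z² + 398·x²·z − 330·x·y·z + 117·x·y − 132·x²·y − 108·x·y² − 135·x² + 360·x³ + 60·y·z − 184·y·z² − 44·y²·z − 18·y² + 24·y³ + 48·z² − 96·z³    [combine like terms]

−48·x·z − 32·x·z² + 398·x²·z − 330·x·y·z + 117·x·y − 132·x²·y − 108·x·y² − 135·x² + 360·x³ + 60·y·z − 184·y·z² − 44·y²·z − 18·y² + 24·y³ + 48·z² − 96·z³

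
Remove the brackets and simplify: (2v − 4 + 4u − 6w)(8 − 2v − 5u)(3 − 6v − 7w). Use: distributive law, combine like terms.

264v − 156v^2 + 156vw + 24v^3 − 44v^2w − 366uv + 108uv^2 − 54uvw − 96 + 80w + 156u − 274uw − 60u^2 + 120u^2v + 140u^2w + 336w^2 − 84vw^2 − 210uw^2

(2v − 4 + 4u − 6w)(8 − 2v − 5u)(3 − 6v − 7w)
= (16v − 4v^2 − 10uv − 32 + 8v + 20u + 32u − 8uv − 20u^2 − 48w + 12vw + 30uw)(3 − 6v − 7w)    [distributive law]
= (24v − 4v^2 − 18uv − 32 + 52u − 20u^2 − 48w + 12vw + 30uw)(3 − 6v − 7w)    [combine like terms]
= 72v − 144v^2 − 168vw − 12v^2 + 24v^3 + 28v^2w − 54uv + 108uv^2 + 126uvw − 96 + 192v + 224w + 156u − 312uv − 364uw − 60u^2 + 120u^2v + 140u^2w − 144w + 288vw + 336w^2 + 36vw − 72v^2w − 84vw^2 + 90uw − 180uvw − 210uw^2    [distributive law]
= 264v − 156v^2 + 156vw + 24v^3 − 44v^2w − 366uv + 108uv^2 − 54uvw − 96 + 80w + 156u − 274uw − 60u^2 + 120u^2v + 140u^2w + 336w^2 − 84vw^2 − 210uw^2    [combine like terms]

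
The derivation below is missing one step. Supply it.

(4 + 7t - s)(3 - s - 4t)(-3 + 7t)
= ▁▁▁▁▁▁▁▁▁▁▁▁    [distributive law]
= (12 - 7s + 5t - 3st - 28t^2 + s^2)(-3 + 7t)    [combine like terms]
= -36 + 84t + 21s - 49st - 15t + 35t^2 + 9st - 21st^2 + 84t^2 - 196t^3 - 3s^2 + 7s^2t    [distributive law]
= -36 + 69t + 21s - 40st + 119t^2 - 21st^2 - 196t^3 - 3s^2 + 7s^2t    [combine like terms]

Applying distributive law to the line above:

(12 - 4s - 16t + 21t - 7st - 28t^2 - 3s + s^2 + 4st)(-3 + 7t)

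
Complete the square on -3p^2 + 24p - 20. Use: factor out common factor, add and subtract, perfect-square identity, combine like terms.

-3(p - 4)^2 + 28

-3p^2 + 24p - 20
= -3(p^2 - 8p) - 20    [factor out -3 from the p-terms]
= -3(p^2 - 8p + 16 - 16) - 20    [add and subtract 16 inside the bracket]
= -3(p - 4)^2 + 48 - 20    [perfect-square identity]
= -3(p - 4)^2 + 28    [combine constants]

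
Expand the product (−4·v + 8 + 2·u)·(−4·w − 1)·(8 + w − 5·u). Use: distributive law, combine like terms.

(−4·v + 8 + 2·u)·(−4·w − 1)·(8 + w − 5·u)
= (16·v·w + 4·v − 32·w − 8 − 8·u·w − 2·u)·(8 + w − 5·u)    [distributive law]
= 128·v·w + 16·v·w^2 − 80·u·v·w + 32·v + 4·v·w − 20·u·v − 256·w − 32·w^2 + 160·u·w − 64 − 8·w + 40·u − 64·u·w − 8·u·w^2 + 40·u^2·w − 16·u − 2·u·w + 10·u^2    [distributive law]
= 132·v·w + 16·v·w^2 − 80·u·v·w + 32·v − 20·u·v − 264·w − 32·w^2 + 94·u·w − 64 + 24·u − 8·u·w^2 + 40·u^2·w + 10·u^2    [combine like terms]

132·v·w + 16·v·w^2 − 80·u·v·w + 32·v − 20·u·v − 264·w − 32·w^2 + 94·u·w − 64 + 24·u − 8·u·w^2 + 40·u^2·w + 10·u^2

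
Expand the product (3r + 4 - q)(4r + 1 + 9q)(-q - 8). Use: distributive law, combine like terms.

-12qr^2 - 96r^2 - 203qr - 152r - 23q^2r - 284q - 32 + 37q^2 + 9q^3

(3r + 4 - q)(4r + 1 + 9q)(-q - 8)
= (12r^2 + 3r + 27qr + 16r + 4 + 36q - 4qr - q - 9q^2)(-q - 8)    [distributive law]
= (12r^2 + 19r + 23qr + 4 + 35q - 9q^2)(-q - 8)    [combine like terms]
= -12qr^2 - 96r^2 - 19qr - 152r - 23q^2r - 184qr - 4q - 32 - 35q^2 - 280q + 9q^3 + 72q^2    [distributive law]
= -12qr^2 - 96r^2 - 203qr - 152r - 23q^2r - 284q - 32 + 37q^2 + 9q^3    [combine like terms]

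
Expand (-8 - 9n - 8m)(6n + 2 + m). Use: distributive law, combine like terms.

-66n - 16 - 24m - 54n^2 - 57mn - 8m^2

(-8 - 9n - 8m)(6n + 2 + m)
= -48n - 16 - 8m - 54n^2 - 18n - 9mn - 48mn - 16m - 8m^2    [distributive law]
= -66n - 16 - 24m - 54n^2 - 57mn - 8m^2    [combine like terms]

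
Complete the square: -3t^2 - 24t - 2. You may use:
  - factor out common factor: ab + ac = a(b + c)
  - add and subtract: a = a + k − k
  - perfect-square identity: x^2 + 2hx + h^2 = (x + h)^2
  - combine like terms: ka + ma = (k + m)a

-3(t + 4)^2 + 46

-3t^2 - 24t - 2
= -3(t^2 + 8t) - 2    [factor out -3 from the t-terms]
= -3(t^2 + 8t + 16 - 16) - 2    [add and subtract 16 inside the bracket]
= -3(t + 4)^2 + 48 - 2    [perfect-square identity]
= -3(t + 4)^2 + 46    [combine constants]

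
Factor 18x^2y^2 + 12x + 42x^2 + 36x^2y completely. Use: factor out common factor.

18x^2y^2 + 12x + 42x^2 + 36x^2y
= 6(3x^2y^2 + 2x + 7x^2 + 6x^2y)    [factor out 6]
= 6x(3xy^2 + 2 + 7x + 6xy)    [factor out x]

6x(3xy^2 + 2 + 7x + 6xy)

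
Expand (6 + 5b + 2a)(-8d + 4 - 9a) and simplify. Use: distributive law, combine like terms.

-48d + 24 - 46a - 40bd + 20b - 45ab - 16ad - 18a^2

(6 + 5b + 2a)(-8d + 4 - 9a)
= -48d + 24 - 54a - 40bd + 20b - 45ab - 16ad + 8a - 18a^2    [distributive law]
= -48d + 24 - 46a - 40bd + 20b - 45ab - 16ad - 18a^2    [combine like terms]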